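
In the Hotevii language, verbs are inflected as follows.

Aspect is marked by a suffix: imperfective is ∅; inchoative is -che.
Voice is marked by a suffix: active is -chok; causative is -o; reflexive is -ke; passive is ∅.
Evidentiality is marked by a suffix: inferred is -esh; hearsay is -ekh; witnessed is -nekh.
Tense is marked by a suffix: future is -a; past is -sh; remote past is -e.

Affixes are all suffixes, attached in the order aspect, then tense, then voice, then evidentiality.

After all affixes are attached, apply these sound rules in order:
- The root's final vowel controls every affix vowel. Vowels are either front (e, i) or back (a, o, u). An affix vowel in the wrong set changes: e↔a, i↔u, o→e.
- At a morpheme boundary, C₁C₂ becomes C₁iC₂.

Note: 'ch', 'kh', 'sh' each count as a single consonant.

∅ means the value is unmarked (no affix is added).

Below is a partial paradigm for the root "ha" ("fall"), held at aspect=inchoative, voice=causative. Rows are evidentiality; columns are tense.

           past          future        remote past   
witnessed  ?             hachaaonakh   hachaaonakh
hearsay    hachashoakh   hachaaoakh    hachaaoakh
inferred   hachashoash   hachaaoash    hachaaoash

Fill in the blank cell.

hachashonakh

Attach aspect inchoative -che → hache.
Attach tense past -sh → hachesh.
Attach voice causative -o → hachesho.
Attach evidentiality witnessed -nekh → hacheshonekh.
Apply vowel harmony: hacheshonekh → hachashonakh.
Epenthesis: no change.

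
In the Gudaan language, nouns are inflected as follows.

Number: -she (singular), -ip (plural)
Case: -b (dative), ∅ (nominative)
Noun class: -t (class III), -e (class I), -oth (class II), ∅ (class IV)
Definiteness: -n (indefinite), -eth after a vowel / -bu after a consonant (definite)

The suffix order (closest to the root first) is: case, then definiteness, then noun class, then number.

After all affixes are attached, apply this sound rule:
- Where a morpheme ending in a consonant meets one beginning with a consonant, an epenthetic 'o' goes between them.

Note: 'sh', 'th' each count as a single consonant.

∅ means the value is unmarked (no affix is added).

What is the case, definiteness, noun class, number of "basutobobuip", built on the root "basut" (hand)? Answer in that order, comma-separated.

dative, definite, class IV, plural

Segment: basut-b-bu-ip.
case: -b → dative.
definiteness: -eth/bu → definite.
noun class: ∅ → class IV.
number: -ip → plural.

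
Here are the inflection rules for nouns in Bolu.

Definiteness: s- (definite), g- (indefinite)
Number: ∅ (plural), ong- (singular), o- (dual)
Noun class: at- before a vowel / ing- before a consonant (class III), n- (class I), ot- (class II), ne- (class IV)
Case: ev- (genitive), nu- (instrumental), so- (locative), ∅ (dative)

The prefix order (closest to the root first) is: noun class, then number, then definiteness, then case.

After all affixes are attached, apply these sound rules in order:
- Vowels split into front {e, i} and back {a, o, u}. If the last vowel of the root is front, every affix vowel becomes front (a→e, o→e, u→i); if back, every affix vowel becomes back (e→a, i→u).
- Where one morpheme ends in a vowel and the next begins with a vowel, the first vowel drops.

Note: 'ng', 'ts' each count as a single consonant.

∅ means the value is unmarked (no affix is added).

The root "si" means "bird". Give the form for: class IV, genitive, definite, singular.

evsengnesi

Attach noun class class IV ne- → nesi.
Attach number singular ong- → ongnesi.
Attach definiteness definite s- → songnesi.
Attach case genitive ev- → evsongnesi.
Apply vowel harmony: evsongnesi → evsengnesi.
Vowel deletion: no change.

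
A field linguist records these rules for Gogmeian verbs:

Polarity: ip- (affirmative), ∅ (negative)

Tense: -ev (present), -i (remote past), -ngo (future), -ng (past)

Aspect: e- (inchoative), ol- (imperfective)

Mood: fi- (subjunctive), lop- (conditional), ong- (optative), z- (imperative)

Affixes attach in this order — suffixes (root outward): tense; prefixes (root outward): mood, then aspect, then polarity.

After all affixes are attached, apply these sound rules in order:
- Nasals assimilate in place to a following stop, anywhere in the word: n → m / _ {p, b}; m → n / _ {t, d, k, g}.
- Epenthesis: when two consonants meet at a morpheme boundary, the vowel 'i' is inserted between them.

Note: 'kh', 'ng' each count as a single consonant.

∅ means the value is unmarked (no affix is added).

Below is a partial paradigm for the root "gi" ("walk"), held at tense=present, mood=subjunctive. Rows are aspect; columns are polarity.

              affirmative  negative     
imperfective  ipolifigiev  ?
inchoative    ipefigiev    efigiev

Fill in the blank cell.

olifigiev

Attach tense present -ev → giev.
Attach mood subjunctive fi- → figiev.
Attach aspect imperfective ol- → olfigiev.
polarity = negative: zero marking, form stays olfigiev.
Nasal assimilation: no change.
Apply epenthesis: olfigiev → olifigiev.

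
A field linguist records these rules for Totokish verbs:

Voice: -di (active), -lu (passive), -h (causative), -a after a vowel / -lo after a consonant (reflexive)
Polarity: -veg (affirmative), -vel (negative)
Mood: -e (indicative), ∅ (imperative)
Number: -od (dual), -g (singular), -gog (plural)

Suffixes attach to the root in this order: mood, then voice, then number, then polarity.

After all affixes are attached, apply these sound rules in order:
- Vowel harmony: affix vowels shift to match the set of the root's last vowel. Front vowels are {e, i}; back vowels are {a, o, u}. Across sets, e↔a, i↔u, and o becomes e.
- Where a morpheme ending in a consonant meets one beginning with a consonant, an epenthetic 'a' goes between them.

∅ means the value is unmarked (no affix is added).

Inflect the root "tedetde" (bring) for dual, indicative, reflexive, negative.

tedetdeeeedavel

Attach mood indicative -e → tedetdee.
Attach voice reflexive -a (after vowel 'e') → tedetdeea.
Attach number dual -od → tedetdeeaod.
Attach polarity negative -vel → tedetdeeaodvel.
Apply vowel harmony: tedetdeeaodvel → tedetdeeeedvel.
Apply epenthesis: tedetdeeeedvel → tedetdeeeedavel.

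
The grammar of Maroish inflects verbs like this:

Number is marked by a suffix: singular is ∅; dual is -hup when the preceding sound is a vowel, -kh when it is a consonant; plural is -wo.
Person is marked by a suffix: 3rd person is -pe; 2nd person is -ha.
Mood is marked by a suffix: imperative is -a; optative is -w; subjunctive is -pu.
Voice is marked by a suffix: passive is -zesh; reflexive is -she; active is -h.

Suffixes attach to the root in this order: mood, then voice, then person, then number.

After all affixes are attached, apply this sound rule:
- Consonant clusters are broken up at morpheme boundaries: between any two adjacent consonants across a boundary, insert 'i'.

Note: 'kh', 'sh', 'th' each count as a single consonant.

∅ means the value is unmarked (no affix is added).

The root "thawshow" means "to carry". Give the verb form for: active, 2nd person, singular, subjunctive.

Attach mood subjunctive -pu → thawshowpu.
Attach voice active -h → thawshowpuh.
Attach person 2nd person -ha → thawshowpuhha.
number = singular: zero marking, form stays thawshowpuhha.
Apply epenthesis: thawshowpuhha → thawshowipuhiha.

thawshowipuhiha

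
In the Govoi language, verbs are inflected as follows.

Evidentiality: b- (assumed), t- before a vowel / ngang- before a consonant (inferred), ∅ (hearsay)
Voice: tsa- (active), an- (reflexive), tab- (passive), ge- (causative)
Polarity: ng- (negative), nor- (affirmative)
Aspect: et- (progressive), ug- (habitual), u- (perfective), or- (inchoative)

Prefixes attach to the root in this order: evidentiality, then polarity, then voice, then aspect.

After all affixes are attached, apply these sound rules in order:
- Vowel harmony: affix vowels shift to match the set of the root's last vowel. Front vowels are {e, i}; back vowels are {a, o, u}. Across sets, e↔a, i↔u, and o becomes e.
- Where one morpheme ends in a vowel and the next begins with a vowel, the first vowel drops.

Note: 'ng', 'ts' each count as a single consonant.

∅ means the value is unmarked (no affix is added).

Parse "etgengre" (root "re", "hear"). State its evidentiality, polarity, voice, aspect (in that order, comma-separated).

Segment: et-ge-ng-re.
evidentiality: ∅ → hearsay.
polarity: ng- → negative.
voice: ge- → causative.
aspect: et- → progressive.

hearsay, negative, causative, progressive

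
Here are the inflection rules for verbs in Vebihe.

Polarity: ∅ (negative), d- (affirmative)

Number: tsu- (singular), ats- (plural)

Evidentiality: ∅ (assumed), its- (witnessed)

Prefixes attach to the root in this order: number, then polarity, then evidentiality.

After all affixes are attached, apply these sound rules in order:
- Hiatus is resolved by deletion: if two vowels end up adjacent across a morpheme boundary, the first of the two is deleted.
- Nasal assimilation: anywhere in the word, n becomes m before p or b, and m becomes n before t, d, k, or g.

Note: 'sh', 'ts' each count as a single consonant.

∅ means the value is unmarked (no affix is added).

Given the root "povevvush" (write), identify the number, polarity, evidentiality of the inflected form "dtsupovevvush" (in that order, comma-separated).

Segment: d-tsu-povevvush.
number: tsu- → singular.
polarity: d- → affirmative.
evidentiality: ∅ → assumed.

singular, affirmative, assumed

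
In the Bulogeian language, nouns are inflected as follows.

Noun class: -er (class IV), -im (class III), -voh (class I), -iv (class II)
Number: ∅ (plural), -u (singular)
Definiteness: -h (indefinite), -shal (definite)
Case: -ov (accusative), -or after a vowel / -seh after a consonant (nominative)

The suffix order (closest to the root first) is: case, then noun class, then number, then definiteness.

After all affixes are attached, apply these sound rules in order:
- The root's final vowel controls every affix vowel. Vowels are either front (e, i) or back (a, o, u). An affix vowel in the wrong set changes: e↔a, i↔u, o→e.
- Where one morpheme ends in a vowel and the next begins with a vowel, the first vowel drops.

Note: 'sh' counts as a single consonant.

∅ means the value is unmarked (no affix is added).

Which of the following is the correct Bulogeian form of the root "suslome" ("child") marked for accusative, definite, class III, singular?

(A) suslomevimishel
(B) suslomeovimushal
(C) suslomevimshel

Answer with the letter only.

A

Attach case accusative -ov → suslomeov.
Attach noun class class III -im → suslomeovim.
Attach number singular -u → suslomeovimu.
Attach definiteness definite -shal → suslomeovimushal.
Apply vowel harmony: suslomeovimushal → suslomeevimishel.
Apply vowel deletion: suslomeevimishel → suslomevimishel.
So the correct form is suslomevimishel, option (A).
(C) suslomevimshel is wrong: it uses plural instead of singular for number.
(B) suslomeovimushal is wrong: it fails to apply the sound rule(s).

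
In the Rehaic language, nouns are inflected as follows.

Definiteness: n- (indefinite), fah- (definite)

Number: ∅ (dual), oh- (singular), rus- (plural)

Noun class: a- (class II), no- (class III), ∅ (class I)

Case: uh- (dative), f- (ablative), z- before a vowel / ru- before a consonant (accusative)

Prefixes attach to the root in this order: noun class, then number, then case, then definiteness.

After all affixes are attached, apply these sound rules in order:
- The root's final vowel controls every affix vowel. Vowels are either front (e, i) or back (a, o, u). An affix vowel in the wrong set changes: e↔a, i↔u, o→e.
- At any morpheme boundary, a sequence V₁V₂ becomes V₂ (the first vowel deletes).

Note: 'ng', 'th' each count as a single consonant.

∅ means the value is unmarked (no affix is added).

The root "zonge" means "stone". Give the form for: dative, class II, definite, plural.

Attach noun class class II a- → azonge.
Attach number plural rus- → rusazonge.
Attach case dative uh- → uhrusazonge.
Attach definiteness definite fah- → fahuhrusazonge.
Apply vowel harmony: fahuhrusazonge → fehihrisezonge.
Vowel deletion: no change.

fehihrisezonge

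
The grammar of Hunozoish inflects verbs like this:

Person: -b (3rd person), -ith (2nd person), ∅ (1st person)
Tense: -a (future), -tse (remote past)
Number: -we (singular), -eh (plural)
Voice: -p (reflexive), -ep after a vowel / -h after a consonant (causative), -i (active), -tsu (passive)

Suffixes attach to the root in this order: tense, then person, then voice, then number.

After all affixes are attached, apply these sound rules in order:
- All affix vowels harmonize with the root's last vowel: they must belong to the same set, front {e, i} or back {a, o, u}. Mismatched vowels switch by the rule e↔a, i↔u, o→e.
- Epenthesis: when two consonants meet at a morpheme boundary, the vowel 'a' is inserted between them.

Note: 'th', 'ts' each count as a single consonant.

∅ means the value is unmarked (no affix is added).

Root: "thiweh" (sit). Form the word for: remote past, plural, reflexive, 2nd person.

Attach tense remote past -tse → thiwehtse.
Attach person 2nd person -ith → thiwehtseith.
Attach voice reflexive -p → thiwehtseithp.
Attach number plural -eh → thiwehtseithpeh.
Vowel harmony: no change.
Apply epenthesis: thiwehtseithpeh → thiwehatseithapeh.

thiwehatseithapeh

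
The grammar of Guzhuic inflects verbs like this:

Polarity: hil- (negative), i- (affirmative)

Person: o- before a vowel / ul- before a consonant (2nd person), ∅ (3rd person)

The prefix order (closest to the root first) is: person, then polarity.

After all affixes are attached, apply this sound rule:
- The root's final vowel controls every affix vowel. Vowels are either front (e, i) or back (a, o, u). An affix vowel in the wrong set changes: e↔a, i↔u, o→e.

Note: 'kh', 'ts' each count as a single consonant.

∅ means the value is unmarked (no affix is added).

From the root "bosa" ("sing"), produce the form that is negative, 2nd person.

hululbosa

Attach person 2nd person ul- (before consonant 'b') → ulbosa.
Attach polarity negative hil- → hilulbosa.
Apply vowel harmony: hilulbosa → hululbosa.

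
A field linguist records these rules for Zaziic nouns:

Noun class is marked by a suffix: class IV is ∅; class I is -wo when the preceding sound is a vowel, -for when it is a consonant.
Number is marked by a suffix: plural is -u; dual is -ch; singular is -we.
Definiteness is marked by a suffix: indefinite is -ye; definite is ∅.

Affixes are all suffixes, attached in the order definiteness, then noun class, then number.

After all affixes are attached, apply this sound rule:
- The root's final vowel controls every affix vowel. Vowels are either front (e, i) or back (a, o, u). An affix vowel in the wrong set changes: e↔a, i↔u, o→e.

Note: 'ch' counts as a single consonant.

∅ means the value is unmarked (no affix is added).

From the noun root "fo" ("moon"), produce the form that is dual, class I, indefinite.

foyawoch

Attach definiteness indefinite -ye → foye.
Attach noun class class I -wo (after vowel 'e') → foyewo.
Attach number dual -ch → foyewoch.
Apply vowel harmony: foyewoch → foyawoch.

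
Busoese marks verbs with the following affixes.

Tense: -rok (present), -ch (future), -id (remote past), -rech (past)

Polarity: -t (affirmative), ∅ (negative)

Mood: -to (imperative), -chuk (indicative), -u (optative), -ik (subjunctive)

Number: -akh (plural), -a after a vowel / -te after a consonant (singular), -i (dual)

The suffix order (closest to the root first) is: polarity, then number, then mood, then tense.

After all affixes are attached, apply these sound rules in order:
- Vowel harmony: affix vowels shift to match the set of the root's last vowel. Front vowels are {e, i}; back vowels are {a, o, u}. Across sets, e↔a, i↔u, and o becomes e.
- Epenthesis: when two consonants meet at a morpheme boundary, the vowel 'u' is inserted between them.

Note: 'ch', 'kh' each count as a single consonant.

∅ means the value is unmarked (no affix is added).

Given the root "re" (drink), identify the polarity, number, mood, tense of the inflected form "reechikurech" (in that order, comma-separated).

Segment: re-a-chuk-rech.
polarity: ∅ → negative.
number: -a/te → singular.
mood: -chuk → indicative.
tense: -rech → past.

negative, singular, indicative, past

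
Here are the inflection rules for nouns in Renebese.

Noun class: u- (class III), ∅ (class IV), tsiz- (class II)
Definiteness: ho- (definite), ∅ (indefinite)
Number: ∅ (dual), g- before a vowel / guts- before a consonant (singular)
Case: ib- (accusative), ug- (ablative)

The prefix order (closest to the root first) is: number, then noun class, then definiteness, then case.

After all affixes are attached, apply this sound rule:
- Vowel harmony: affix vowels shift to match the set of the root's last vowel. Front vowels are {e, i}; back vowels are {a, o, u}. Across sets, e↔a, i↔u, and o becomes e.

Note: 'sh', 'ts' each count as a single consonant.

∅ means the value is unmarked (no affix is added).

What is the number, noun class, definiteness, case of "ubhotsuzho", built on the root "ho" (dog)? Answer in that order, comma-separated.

dual, class II, definite, accusative

Segment: ib-ho-tsiz-ho.
number: ∅ → dual.
noun class: tsiz- → class II.
definiteness: ho- → definite.
case: ib- → accusative.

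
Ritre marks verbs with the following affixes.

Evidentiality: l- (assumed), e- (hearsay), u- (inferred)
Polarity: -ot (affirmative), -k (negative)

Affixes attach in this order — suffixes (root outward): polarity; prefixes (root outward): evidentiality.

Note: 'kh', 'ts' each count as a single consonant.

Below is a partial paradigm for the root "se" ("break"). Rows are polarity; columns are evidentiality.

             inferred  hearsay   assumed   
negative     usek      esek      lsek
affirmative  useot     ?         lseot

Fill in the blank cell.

eseot

Attach polarity affirmative -ot → seot.
Attach evidentiality hearsay e- → eseot.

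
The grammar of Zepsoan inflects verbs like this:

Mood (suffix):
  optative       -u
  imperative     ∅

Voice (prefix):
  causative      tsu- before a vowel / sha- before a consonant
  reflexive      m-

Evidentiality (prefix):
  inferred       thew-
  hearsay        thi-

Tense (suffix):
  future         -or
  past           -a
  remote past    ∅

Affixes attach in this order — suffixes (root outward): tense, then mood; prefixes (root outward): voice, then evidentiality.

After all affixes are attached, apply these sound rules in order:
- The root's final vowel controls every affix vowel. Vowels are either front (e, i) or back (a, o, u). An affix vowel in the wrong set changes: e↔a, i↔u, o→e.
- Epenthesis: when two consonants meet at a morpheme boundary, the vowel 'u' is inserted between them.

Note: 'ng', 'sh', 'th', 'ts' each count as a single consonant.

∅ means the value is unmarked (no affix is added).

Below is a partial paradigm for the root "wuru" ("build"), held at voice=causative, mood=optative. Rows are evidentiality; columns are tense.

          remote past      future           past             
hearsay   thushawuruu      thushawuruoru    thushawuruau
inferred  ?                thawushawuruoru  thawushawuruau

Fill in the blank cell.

thawushawuruu

Attach voice causative sha- (before consonant 'w') → shawuru.
tense = remote past: zero marking, form stays shawuru.
Attach evidentiality inferred thew- → thewshawuru.
Attach mood optative -u → thewshawuruu.
Apply vowel harmony: thewshawuruu → thawshawuruu.
Apply epenthesis: thawshawuruu → thawushawuruu.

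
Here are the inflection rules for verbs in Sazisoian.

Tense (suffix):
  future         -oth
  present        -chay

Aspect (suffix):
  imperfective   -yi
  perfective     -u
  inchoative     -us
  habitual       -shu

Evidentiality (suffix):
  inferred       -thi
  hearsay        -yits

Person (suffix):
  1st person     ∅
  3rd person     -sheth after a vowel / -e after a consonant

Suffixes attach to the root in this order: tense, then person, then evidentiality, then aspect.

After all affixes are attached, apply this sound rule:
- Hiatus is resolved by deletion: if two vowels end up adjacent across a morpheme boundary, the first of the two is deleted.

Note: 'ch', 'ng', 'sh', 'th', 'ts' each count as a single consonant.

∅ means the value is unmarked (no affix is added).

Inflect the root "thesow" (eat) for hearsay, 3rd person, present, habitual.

Attach tense present -chay → thesowchay.
Attach person 3rd person -e (after consonant 'y') → thesowchaye.
Attach evidentiality hearsay -yits → thesowchayeyits.
Attach aspect habitual -shu → thesowchayeyitsshu.
Vowel deletion: no change.

thesowchayeyitsshu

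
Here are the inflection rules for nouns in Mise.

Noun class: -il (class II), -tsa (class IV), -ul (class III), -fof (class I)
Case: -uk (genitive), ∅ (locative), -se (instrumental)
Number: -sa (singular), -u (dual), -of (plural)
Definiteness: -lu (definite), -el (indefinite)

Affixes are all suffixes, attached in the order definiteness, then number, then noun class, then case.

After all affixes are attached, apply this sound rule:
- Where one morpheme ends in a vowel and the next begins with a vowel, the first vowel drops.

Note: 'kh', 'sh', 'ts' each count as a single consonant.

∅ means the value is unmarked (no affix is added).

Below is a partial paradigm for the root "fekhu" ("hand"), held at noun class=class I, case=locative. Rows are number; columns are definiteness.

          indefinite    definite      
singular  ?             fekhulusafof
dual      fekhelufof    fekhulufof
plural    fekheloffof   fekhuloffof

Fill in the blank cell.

Attach definiteness indefinite -el → fekhuel.
Attach number singular -sa → fekhuelsa.
Attach noun class class I -fof → fekhuelsafof.
case = locative: zero marking, form stays fekhuelsafof.
Apply vowel deletion: fekhuelsafof → fekhelsafof.

fekhelsafof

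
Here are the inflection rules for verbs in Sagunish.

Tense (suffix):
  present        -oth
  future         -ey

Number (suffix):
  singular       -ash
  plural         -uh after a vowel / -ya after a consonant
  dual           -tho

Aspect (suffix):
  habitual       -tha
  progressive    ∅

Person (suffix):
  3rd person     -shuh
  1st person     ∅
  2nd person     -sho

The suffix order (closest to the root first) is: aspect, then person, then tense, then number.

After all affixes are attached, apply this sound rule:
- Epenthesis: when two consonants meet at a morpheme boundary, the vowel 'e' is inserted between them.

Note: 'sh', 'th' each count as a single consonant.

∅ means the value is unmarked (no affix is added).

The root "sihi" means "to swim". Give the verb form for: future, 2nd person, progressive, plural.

aspect = progressive: zero marking, form stays sihi.
Attach person 2nd person -sho → sihisho.
Attach tense future -ey → sihishoey.
Attach number plural -ya (after consonant 'y') → sihishoeyya.
Apply epenthesis: sihishoeyya → sihishoeyeya.

sihishoeyeya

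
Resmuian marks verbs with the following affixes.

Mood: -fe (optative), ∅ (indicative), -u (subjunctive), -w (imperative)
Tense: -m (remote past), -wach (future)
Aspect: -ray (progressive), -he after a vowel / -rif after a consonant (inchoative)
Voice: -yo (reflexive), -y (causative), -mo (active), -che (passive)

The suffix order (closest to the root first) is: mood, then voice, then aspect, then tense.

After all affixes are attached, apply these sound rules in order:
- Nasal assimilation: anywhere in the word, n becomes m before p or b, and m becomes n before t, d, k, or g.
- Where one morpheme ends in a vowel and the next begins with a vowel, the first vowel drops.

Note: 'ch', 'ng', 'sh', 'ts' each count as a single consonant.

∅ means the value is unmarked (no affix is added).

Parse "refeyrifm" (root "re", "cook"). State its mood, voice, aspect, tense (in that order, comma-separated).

Segment: re-fe-y-rif-m.
mood: -fe → optative.
voice: -y → causative.
aspect: -he/rif → inchoative.
tense: -m → remote past.

optative, causative, inchoative, remote past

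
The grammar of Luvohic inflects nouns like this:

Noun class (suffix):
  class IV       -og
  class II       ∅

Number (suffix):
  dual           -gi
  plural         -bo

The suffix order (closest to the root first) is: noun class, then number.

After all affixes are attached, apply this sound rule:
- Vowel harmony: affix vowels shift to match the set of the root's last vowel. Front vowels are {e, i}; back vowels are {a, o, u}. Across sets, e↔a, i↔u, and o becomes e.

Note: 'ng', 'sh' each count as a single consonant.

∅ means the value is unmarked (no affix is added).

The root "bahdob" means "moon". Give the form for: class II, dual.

noun class = class II: zero marking, form stays bahdob.
Attach number dual -gi → bahdobgi.
Apply vowel harmony: bahdobgi → bahdobgu.

bahdobgu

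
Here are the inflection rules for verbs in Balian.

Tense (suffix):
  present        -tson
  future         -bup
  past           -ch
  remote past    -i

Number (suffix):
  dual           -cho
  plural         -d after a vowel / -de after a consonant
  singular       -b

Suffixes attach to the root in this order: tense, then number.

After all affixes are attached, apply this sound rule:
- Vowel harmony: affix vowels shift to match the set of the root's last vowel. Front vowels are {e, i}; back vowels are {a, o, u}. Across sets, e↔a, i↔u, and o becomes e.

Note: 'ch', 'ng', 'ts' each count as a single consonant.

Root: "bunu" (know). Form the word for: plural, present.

Attach tense present -tson → bunutson.
Attach number plural -de (after consonant 'n') → bunutsonde.
Apply vowel harmony: bunutsonde → bunutsonda.

bunutsonda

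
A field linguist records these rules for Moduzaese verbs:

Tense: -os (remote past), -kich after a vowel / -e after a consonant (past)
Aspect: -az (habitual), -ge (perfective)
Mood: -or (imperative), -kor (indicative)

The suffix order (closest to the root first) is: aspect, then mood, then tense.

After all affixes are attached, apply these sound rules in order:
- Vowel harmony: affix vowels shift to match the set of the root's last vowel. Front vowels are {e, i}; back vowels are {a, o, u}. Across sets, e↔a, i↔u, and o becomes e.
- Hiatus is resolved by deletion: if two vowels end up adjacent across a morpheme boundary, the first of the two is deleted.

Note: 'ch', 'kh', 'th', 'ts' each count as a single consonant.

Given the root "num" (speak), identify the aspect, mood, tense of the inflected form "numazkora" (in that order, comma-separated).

habitual, indicative, past

Segment: num-az-kor-e.
aspect: -az → habitual.
mood: -kor → indicative.
tense: -kich/e → past.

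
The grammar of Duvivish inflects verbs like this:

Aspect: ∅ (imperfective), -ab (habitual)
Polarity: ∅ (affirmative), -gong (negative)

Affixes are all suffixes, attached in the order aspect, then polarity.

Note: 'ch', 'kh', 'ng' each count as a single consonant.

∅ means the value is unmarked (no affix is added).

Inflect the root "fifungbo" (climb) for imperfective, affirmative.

aspect = imperfective: zero marking, form stays fifungbo.
polarity = affirmative: zero marking, form stays fifungbo.

fifungbo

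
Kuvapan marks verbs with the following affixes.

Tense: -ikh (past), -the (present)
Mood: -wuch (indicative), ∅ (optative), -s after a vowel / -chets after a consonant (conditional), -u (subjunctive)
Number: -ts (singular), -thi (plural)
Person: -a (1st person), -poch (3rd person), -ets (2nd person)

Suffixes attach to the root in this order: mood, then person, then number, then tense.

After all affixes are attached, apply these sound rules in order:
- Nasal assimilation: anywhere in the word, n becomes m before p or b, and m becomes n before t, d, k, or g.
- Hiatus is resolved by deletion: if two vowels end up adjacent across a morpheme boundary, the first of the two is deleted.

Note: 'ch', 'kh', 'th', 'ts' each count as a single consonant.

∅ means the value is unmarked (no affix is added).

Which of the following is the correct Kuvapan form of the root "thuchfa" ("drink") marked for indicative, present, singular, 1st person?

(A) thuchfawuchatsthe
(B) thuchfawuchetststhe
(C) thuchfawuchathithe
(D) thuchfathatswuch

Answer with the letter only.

A

Attach mood indicative -wuch → thuchfawuch.
Attach person 1st person -a → thuchfawucha.
Attach number singular -ts → thuchfawuchats.
Attach tense present -the → thuchfawuchatsthe.
Nasal assimilation: no change.
Vowel deletion: no change.
So the correct form is thuchfawuchatsthe, option (A).
(B) thuchfawuchetststhe is wrong: it uses 2nd person instead of 1st person for person.
(C) thuchfawuchathithe is wrong: it uses plural instead of singular for number.
(D) thuchfathatswuch is wrong: it has the affixes in the wrong order.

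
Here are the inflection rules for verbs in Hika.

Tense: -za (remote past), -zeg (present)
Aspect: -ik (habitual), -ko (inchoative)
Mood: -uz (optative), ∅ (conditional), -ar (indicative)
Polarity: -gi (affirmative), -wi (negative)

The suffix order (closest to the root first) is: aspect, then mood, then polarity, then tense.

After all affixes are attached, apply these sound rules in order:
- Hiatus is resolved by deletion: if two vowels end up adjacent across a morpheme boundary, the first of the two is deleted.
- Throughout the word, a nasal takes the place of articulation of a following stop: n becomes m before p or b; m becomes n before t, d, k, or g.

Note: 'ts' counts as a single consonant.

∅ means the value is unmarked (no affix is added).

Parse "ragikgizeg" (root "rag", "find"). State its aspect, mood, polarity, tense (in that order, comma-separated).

Segment: rag-ik-gi-zeg.
aspect: -ik → habitual.
mood: ∅ → conditional.
polarity: -gi → affirmative.
tense: -zeg → present.

habitual, conditional, affirmative, present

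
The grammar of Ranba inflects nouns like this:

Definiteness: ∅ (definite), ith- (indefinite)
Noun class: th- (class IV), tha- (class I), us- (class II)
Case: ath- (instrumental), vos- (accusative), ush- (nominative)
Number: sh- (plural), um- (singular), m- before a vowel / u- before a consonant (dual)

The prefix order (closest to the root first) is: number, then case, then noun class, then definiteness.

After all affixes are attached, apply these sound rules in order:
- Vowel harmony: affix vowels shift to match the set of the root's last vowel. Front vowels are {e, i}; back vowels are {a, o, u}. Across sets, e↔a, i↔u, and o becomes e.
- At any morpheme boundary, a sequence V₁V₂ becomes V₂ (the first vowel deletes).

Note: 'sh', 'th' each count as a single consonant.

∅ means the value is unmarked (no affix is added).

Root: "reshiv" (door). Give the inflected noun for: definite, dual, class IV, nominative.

thishireshiv

Attach number dual u- (before consonant 'r') → ureshiv.
Attach case nominative ush- → ushureshiv.
Attach noun class class IV th- → thushureshiv.
definiteness = definite: zero marking, form stays thushureshiv.
Apply vowel harmony: thushureshiv → thishireshiv.
Vowel deletion: no change.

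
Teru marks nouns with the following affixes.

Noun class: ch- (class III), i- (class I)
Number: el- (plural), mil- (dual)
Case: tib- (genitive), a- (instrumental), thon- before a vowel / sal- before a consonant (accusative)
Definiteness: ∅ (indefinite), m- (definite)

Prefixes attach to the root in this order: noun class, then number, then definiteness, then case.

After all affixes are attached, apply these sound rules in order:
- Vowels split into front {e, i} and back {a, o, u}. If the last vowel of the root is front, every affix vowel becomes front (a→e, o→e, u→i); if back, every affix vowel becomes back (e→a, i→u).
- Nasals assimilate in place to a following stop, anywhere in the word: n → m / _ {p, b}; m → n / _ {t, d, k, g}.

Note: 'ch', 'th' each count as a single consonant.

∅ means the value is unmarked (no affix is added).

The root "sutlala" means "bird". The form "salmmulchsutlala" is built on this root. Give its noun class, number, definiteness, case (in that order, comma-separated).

Segment: sal-m-mil-ch-sutlala.
noun class: ch- → class III.
number: mil- → dual.
definiteness: m- → definite.
case: thon/sal- → accusative.

class III, dual, definite, accusative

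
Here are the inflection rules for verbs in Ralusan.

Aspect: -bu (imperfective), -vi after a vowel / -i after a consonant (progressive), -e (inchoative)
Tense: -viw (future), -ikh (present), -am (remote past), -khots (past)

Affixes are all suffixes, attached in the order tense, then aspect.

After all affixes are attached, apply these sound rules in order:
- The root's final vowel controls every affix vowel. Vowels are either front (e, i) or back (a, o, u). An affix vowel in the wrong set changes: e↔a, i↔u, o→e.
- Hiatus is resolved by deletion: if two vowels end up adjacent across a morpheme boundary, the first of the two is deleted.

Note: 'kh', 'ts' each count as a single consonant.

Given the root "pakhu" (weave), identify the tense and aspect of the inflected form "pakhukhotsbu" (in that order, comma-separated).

Segment: pakhu-khots-bu.
tense: -khots → past.
aspect: -bu → imperfective.

past, imperfective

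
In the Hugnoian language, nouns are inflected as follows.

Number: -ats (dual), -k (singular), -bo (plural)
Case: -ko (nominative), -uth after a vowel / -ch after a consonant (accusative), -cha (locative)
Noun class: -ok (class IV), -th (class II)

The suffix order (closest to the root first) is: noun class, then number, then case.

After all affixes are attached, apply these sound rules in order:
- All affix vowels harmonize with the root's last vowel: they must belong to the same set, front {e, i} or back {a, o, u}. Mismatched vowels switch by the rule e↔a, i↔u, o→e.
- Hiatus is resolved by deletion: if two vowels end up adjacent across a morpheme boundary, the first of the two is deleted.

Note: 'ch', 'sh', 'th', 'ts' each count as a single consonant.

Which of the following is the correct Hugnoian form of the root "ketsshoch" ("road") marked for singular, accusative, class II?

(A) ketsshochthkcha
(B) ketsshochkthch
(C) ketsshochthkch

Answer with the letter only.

Attach noun class class II -th → ketsshochth.
Attach number singular -k → ketsshochthk.
Attach case accusative -ch (after consonant 'k') → ketsshochthkch.
Vowel harmony: no change.
Vowel deletion: no change.
So the correct form is ketsshochthkch, option (C).
(A) ketsshochthkcha is wrong: it uses locative instead of accusative for case.
(B) ketsshochkthch is wrong: it has the affixes in the wrong order.

C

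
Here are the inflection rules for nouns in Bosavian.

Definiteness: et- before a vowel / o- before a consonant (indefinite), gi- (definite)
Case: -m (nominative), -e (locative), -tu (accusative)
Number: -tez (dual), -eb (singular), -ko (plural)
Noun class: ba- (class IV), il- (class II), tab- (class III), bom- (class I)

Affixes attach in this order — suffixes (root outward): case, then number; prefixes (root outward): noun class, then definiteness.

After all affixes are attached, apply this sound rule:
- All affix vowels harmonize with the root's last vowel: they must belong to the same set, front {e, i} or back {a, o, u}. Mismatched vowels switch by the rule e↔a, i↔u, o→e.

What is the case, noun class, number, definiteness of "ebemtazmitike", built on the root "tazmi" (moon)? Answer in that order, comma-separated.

accusative, class I, plural, indefinite

Segment: o-bom-tazmi-tu-ko.
case: -tu → accusative.
noun class: bom- → class I.
number: -ko → plural.
definiteness: et/o- → indefinite.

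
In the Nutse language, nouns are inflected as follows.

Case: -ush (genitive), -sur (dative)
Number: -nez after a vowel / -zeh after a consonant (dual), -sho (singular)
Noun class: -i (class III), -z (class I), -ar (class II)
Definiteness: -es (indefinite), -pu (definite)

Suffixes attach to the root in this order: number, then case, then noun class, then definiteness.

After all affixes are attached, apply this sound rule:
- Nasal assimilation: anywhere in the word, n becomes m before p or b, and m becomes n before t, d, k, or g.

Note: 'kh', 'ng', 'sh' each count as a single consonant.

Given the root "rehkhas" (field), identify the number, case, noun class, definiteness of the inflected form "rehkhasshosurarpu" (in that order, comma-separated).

Segment: rehkhas-sho-sur-ar-pu.
number: -sho → singular.
case: -sur → dative.
noun class: -ar → class II.
definiteness: -pu → definite.

singular, dative, class II, definite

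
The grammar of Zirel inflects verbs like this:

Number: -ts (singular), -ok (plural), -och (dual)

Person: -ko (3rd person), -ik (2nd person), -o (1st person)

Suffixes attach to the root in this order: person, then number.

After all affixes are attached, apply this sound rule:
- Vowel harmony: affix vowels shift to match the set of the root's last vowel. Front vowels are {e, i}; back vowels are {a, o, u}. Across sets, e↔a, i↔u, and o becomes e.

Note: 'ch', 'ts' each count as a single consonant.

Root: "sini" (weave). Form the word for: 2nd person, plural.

Attach person 2nd person -ik → siniik.
Attach number plural -ok → siniikok.
Apply vowel harmony: siniikok → siniikek.

siniikek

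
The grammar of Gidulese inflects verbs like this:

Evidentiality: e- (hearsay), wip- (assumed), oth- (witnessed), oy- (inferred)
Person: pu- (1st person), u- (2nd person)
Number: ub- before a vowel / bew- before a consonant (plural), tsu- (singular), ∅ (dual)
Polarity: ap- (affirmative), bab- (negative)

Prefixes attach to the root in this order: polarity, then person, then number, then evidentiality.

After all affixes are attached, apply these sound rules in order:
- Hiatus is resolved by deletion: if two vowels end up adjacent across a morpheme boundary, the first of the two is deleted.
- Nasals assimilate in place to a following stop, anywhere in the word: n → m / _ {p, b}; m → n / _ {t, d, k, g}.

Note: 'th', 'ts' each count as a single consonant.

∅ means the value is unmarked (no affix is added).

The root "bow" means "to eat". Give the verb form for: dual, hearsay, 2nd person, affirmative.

Attach polarity affirmative ap- → apbow.
Attach person 2nd person u- → uapbow.
number = dual: zero marking, form stays uapbow.
Attach evidentiality hearsay e- → euapbow.
Apply vowel deletion: euapbow → apbow.
Nasal assimilation: no change.

apbow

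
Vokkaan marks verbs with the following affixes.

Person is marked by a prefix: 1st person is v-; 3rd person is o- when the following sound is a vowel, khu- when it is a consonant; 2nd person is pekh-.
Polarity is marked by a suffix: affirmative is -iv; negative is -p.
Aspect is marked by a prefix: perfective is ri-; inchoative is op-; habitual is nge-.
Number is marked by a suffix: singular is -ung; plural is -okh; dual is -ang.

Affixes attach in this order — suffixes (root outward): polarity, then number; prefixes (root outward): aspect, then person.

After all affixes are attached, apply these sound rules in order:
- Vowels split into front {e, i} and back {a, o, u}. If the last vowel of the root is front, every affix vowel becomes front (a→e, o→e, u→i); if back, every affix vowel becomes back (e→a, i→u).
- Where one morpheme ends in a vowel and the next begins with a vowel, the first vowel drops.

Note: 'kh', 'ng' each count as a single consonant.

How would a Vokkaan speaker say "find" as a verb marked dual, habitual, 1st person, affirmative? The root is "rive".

vngeriviveng

Attach polarity affirmative -iv → riveiv.
Attach number dual -ang → riveivang.
Attach aspect habitual nge- → ngeriveivang.
Attach person 1st person v- → vngeriveivang.
Apply vowel harmony: vngeriveivang → vngeriveiveng.
Apply vowel deletion: vngeriveiveng → vngeriviveng.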